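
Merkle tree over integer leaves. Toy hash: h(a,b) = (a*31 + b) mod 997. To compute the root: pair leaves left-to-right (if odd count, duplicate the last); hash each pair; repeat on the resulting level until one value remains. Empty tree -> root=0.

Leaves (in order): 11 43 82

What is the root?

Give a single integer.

L0: [11, 43, 82]
L1: h(11,43)=(11*31+43)%997=384 h(82,82)=(82*31+82)%997=630 -> [384, 630]
L2: h(384,630)=(384*31+630)%997=570 -> [570]

Answer: 570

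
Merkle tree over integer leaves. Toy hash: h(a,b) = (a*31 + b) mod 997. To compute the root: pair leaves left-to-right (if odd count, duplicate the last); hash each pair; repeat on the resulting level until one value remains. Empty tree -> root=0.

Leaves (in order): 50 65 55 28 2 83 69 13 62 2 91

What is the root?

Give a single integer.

Answer: 153

Derivation:
L0: [50, 65, 55, 28, 2, 83, 69, 13, 62, 2, 91]
L1: h(50,65)=(50*31+65)%997=618 h(55,28)=(55*31+28)%997=736 h(2,83)=(2*31+83)%997=145 h(69,13)=(69*31+13)%997=158 h(62,2)=(62*31+2)%997=927 h(91,91)=(91*31+91)%997=918 -> [618, 736, 145, 158, 927, 918]
L2: h(618,736)=(618*31+736)%997=951 h(145,158)=(145*31+158)%997=665 h(927,918)=(927*31+918)%997=742 -> [951, 665, 742]
L3: h(951,665)=(951*31+665)%997=236 h(742,742)=(742*31+742)%997=813 -> [236, 813]
L4: h(236,813)=(236*31+813)%997=153 -> [153]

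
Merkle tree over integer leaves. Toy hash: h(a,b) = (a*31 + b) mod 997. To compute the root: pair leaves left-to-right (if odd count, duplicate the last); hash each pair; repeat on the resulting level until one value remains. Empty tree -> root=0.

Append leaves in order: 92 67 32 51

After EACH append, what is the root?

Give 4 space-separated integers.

After append 92 (leaves=[92]):
  L0: [92]
  root=92
After append 67 (leaves=[92, 67]):
  L0: [92, 67]
  L1: h(92,67)=(92*31+67)%997=925 -> [925]
  root=925
After append 32 (leaves=[92, 67, 32]):
  L0: [92, 67, 32]
  L1: h(92,67)=(92*31+67)%997=925 h(32,32)=(32*31+32)%997=27 -> [925, 27]
  L2: h(925,27)=(925*31+27)%997=786 -> [786]
  root=786
After append 51 (leaves=[92, 67, 32, 51]):
  L0: [92, 67, 32, 51]
  L1: h(92,67)=(92*31+67)%997=925 h(32,51)=(32*31+51)%997=46 -> [925, 46]
  L2: h(925,46)=(925*31+46)%997=805 -> [805]
  root=805

Answer: 92 925 786 805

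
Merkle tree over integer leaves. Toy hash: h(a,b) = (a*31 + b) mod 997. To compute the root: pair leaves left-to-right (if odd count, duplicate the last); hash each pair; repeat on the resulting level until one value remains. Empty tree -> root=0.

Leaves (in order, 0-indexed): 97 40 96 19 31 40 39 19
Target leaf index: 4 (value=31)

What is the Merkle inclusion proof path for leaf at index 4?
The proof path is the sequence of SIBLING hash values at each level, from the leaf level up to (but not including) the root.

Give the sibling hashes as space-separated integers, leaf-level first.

L0 (leaves): [97, 40, 96, 19, 31, 40, 39, 19], target index=4
L1: h(97,40)=(97*31+40)%997=56 [pair 0] h(96,19)=(96*31+19)%997=4 [pair 1] h(31,40)=(31*31+40)%997=4 [pair 2] h(39,19)=(39*31+19)%997=231 [pair 3] -> [56, 4, 4, 231]
  Sibling for proof at L0: 40
L2: h(56,4)=(56*31+4)%997=743 [pair 0] h(4,231)=(4*31+231)%997=355 [pair 1] -> [743, 355]
  Sibling for proof at L1: 231
L3: h(743,355)=(743*31+355)%997=457 [pair 0] -> [457]
  Sibling for proof at L2: 743
Root: 457
Proof path (sibling hashes from leaf to root): [40, 231, 743]

Answer: 40 231 743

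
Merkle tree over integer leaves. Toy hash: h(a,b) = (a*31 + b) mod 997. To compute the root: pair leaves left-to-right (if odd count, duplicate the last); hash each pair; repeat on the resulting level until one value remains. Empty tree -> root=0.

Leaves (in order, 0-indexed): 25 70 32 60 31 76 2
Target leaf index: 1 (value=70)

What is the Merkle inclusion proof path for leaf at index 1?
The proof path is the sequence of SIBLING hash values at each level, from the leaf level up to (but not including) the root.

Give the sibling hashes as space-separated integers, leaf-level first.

L0 (leaves): [25, 70, 32, 60, 31, 76, 2], target index=1
L1: h(25,70)=(25*31+70)%997=845 [pair 0] h(32,60)=(32*31+60)%997=55 [pair 1] h(31,76)=(31*31+76)%997=40 [pair 2] h(2,2)=(2*31+2)%997=64 [pair 3] -> [845, 55, 40, 64]
  Sibling for proof at L0: 25
L2: h(845,55)=(845*31+55)%997=328 [pair 0] h(40,64)=(40*31+64)%997=307 [pair 1] -> [328, 307]
  Sibling for proof at L1: 55
L3: h(328,307)=(328*31+307)%997=505 [pair 0] -> [505]
  Sibling for proof at L2: 307
Root: 505
Proof path (sibling hashes from leaf to root): [25, 55, 307]

Answer: 25 55 307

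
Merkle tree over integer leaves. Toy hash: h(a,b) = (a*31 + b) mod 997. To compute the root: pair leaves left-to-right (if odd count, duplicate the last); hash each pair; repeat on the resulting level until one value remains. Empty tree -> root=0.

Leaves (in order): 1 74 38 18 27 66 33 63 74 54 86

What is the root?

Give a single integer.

L0: [1, 74, 38, 18, 27, 66, 33, 63, 74, 54, 86]
L1: h(1,74)=(1*31+74)%997=105 h(38,18)=(38*31+18)%997=199 h(27,66)=(27*31+66)%997=903 h(33,63)=(33*31+63)%997=89 h(74,54)=(74*31+54)%997=354 h(86,86)=(86*31+86)%997=758 -> [105, 199, 903, 89, 354, 758]
L2: h(105,199)=(105*31+199)%997=463 h(903,89)=(903*31+89)%997=166 h(354,758)=(354*31+758)%997=765 -> [463, 166, 765]
L3: h(463,166)=(463*31+166)%997=561 h(765,765)=(765*31+765)%997=552 -> [561, 552]
L4: h(561,552)=(561*31+552)%997=994 -> [994]

Answer: 994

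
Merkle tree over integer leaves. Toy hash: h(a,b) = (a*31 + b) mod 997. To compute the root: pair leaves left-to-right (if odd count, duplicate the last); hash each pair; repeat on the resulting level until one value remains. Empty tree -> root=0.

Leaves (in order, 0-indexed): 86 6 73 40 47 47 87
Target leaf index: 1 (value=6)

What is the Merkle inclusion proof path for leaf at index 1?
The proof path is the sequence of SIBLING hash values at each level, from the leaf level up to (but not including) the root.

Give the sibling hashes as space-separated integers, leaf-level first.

L0 (leaves): [86, 6, 73, 40, 47, 47, 87], target index=1
L1: h(86,6)=(86*31+6)%997=678 [pair 0] h(73,40)=(73*31+40)%997=309 [pair 1] h(47,47)=(47*31+47)%997=507 [pair 2] h(87,87)=(87*31+87)%997=790 [pair 3] -> [678, 309, 507, 790]
  Sibling for proof at L0: 86
L2: h(678,309)=(678*31+309)%997=390 [pair 0] h(507,790)=(507*31+790)%997=555 [pair 1] -> [390, 555]
  Sibling for proof at L1: 309
L3: h(390,555)=(390*31+555)%997=681 [pair 0] -> [681]
  Sibling for proof at L2: 555
Root: 681
Proof path (sibling hashes from leaf to root): [86, 309, 555]

Answer: 86 309 555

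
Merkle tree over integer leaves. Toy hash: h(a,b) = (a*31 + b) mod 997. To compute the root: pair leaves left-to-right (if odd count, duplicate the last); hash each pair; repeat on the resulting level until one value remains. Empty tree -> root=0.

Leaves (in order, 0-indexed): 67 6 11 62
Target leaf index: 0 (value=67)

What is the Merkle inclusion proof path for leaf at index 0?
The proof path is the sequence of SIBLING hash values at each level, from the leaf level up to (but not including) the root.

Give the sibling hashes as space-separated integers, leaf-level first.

Answer: 6 403

Derivation:
L0 (leaves): [67, 6, 11, 62], target index=0
L1: h(67,6)=(67*31+6)%997=89 [pair 0] h(11,62)=(11*31+62)%997=403 [pair 1] -> [89, 403]
  Sibling for proof at L0: 6
L2: h(89,403)=(89*31+403)%997=171 [pair 0] -> [171]
  Sibling for proof at L1: 403
Root: 171
Proof path (sibling hashes from leaf to root): [6, 403]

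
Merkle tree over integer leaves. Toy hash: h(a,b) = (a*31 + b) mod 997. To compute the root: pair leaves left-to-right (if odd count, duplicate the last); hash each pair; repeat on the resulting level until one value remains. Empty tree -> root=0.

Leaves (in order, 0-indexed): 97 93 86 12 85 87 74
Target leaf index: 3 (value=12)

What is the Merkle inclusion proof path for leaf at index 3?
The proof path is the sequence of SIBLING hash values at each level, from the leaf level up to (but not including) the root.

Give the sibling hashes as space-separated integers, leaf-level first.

Answer: 86 109 11

Derivation:
L0 (leaves): [97, 93, 86, 12, 85, 87, 74], target index=3
L1: h(97,93)=(97*31+93)%997=109 [pair 0] h(86,12)=(86*31+12)%997=684 [pair 1] h(85,87)=(85*31+87)%997=728 [pair 2] h(74,74)=(74*31+74)%997=374 [pair 3] -> [109, 684, 728, 374]
  Sibling for proof at L0: 86
L2: h(109,684)=(109*31+684)%997=75 [pair 0] h(728,374)=(728*31+374)%997=11 [pair 1] -> [75, 11]
  Sibling for proof at L1: 109
L3: h(75,11)=(75*31+11)%997=342 [pair 0] -> [342]
  Sibling for proof at L2: 11
Root: 342
Proof path (sibling hashes from leaf to root): [86, 109, 11]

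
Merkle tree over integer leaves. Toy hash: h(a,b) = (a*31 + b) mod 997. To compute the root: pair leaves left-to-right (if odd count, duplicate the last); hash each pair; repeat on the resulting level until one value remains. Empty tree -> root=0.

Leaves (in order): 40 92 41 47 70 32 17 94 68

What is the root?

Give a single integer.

Answer: 151

Derivation:
L0: [40, 92, 41, 47, 70, 32, 17, 94, 68]
L1: h(40,92)=(40*31+92)%997=335 h(41,47)=(41*31+47)%997=321 h(70,32)=(70*31+32)%997=208 h(17,94)=(17*31+94)%997=621 h(68,68)=(68*31+68)%997=182 -> [335, 321, 208, 621, 182]
L2: h(335,321)=(335*31+321)%997=736 h(208,621)=(208*31+621)%997=90 h(182,182)=(182*31+182)%997=839 -> [736, 90, 839]
L3: h(736,90)=(736*31+90)%997=972 h(839,839)=(839*31+839)%997=926 -> [972, 926]
L4: h(972,926)=(972*31+926)%997=151 -> [151]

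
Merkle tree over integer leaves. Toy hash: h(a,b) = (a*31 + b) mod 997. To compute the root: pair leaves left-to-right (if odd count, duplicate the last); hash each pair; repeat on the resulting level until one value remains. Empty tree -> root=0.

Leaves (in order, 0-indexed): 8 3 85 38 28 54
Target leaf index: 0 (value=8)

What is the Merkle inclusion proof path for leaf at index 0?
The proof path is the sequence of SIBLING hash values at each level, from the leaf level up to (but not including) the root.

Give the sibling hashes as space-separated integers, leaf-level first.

Answer: 3 679 591

Derivation:
L0 (leaves): [8, 3, 85, 38, 28, 54], target index=0
L1: h(8,3)=(8*31+3)%997=251 [pair 0] h(85,38)=(85*31+38)%997=679 [pair 1] h(28,54)=(28*31+54)%997=922 [pair 2] -> [251, 679, 922]
  Sibling for proof at L0: 3
L2: h(251,679)=(251*31+679)%997=484 [pair 0] h(922,922)=(922*31+922)%997=591 [pair 1] -> [484, 591]
  Sibling for proof at L1: 679
L3: h(484,591)=(484*31+591)%997=640 [pair 0] -> [640]
  Sibling for proof at L2: 591
Root: 640
Proof path (sibling hashes from leaf to root): [3, 679, 591]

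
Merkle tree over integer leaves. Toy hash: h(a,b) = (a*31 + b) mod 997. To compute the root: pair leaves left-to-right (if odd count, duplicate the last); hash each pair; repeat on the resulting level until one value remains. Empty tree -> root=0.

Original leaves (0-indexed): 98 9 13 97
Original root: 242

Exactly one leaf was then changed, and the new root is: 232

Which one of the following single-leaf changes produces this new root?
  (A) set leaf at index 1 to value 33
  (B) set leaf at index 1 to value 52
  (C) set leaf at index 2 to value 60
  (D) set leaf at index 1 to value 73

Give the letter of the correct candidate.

Answer: D

Derivation:
Original leaves: [98, 9, 13, 97]
Target new root: 232
Try each candidate change and compute the resulting root:
Candidate A: set leaf[1] = 33 -> leaves = [98, 33, 13, 97]
  L0: [98, 33, 13, 97]
  L1: h(98,33)=(98*31+33)%997=80 h(13,97)=(13*31+97)%997=500 -> [80, 500]
  L2: h(80,500)=(80*31+500)%997=986 -> [986]
  root = 986 != target 232
Candidate B: set leaf[1] = 52 -> leaves = [98, 52, 13, 97]
  L0: [98, 52, 13, 97]
  L1: h(98,52)=(98*31+52)%997=99 h(13,97)=(13*31+97)%997=500 -> [99, 500]
  L2: h(99,500)=(99*31+500)%997=578 -> [578]
  root = 578 != target 232
Candidate C: set leaf[2] = 60 -> leaves = [98, 9, 60, 97]
  L0: [98, 9, 60, 97]
  L1: h(98,9)=(98*31+9)%997=56 h(60,97)=(60*31+97)%997=960 -> [56, 960]
  L2: h(56,960)=(56*31+960)%997=702 -> [702]
  root = 702 != target 232
Candidate D: set leaf[1] = 73 -> leaves = [98, 73, 13, 97]
  L0: [98, 73, 13, 97]
  L1: h(98,73)=(98*31+73)%997=120 h(13,97)=(13*31+97)%997=500 -> [120, 500]
  L2: h(120,500)=(120*31+500)%997=232 -> [232]
  root = 232 == target 232  ** MATCH **
Candidate D produces the target root.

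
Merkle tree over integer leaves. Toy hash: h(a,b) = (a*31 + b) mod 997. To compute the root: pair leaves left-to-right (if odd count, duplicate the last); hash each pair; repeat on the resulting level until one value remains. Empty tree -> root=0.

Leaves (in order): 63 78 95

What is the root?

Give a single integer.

Answer: 199

Derivation:
L0: [63, 78, 95]
L1: h(63,78)=(63*31+78)%997=37 h(95,95)=(95*31+95)%997=49 -> [37, 49]
L2: h(37,49)=(37*31+49)%997=199 -> [199]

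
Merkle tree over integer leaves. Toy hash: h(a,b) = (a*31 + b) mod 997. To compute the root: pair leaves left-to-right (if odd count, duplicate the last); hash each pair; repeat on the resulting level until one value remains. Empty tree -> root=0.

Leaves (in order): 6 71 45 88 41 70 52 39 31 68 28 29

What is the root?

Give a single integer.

Answer: 319

Derivation:
L0: [6, 71, 45, 88, 41, 70, 52, 39, 31, 68, 28, 29]
L1: h(6,71)=(6*31+71)%997=257 h(45,88)=(45*31+88)%997=486 h(41,70)=(41*31+70)%997=344 h(52,39)=(52*31+39)%997=654 h(31,68)=(31*31+68)%997=32 h(28,29)=(28*31+29)%997=897 -> [257, 486, 344, 654, 32, 897]
L2: h(257,486)=(257*31+486)%997=477 h(344,654)=(344*31+654)%997=351 h(32,897)=(32*31+897)%997=892 -> [477, 351, 892]
L3: h(477,351)=(477*31+351)%997=183 h(892,892)=(892*31+892)%997=628 -> [183, 628]
L4: h(183,628)=(183*31+628)%997=319 -> [319]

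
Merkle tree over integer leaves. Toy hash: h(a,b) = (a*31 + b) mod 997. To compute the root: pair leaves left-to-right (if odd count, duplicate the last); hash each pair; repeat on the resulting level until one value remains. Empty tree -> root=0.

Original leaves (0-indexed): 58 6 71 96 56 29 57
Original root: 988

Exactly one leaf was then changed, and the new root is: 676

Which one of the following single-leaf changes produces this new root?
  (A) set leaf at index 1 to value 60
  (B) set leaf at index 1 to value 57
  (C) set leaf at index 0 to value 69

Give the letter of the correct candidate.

Original leaves: [58, 6, 71, 96, 56, 29, 57]
Target new root: 676
Try each candidate change and compute the resulting root:
Candidate A: set leaf[1] = 60 -> leaves = [58, 60, 71, 96, 56, 29, 57]
  L0: [58, 60, 71, 96, 56, 29, 57]
  L1: h(58,60)=(58*31+60)%997=861 h(71,96)=(71*31+96)%997=303 h(56,29)=(56*31+29)%997=768 h(57,57)=(57*31+57)%997=827 -> [861, 303, 768, 827]
  L2: h(861,303)=(861*31+303)%997=75 h(768,827)=(768*31+827)%997=707 -> [75, 707]
  L3: h(75,707)=(75*31+707)%997=41 -> [41]
  root = 41 != target 676
Candidate B: set leaf[1] = 57 -> leaves = [58, 57, 71, 96, 56, 29, 57]
  L0: [58, 57, 71, 96, 56, 29, 57]
  L1: h(58,57)=(58*31+57)%997=858 h(71,96)=(71*31+96)%997=303 h(56,29)=(56*31+29)%997=768 h(57,57)=(57*31+57)%997=827 -> [858, 303, 768, 827]
  L2: h(858,303)=(858*31+303)%997=979 h(768,827)=(768*31+827)%997=707 -> [979, 707]
  L3: h(979,707)=(979*31+707)%997=149 -> [149]
  root = 149 != target 676
Candidate C: set leaf[0] = 69 -> leaves = [69, 6, 71, 96, 56, 29, 57]
  L0: [69, 6, 71, 96, 56, 29, 57]
  L1: h(69,6)=(69*31+6)%997=151 h(71,96)=(71*31+96)%997=303 h(56,29)=(56*31+29)%997=768 h(57,57)=(57*31+57)%997=827 -> [151, 303, 768, 827]
  L2: h(151,303)=(151*31+303)%997=996 h(768,827)=(768*31+827)%997=707 -> [996, 707]
  L3: h(996,707)=(996*31+707)%997=676 -> [676]
  root = 676 == target 676  ** MATCH **
Candidate C produces the target root.

Answer: C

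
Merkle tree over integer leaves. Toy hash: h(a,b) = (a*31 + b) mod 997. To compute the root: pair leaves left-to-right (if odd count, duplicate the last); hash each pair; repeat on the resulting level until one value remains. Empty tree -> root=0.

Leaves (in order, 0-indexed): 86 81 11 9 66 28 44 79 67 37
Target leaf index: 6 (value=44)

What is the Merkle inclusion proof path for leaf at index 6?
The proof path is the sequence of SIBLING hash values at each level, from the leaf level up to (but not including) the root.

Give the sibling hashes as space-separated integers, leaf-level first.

Answer: 79 80 762 249

Derivation:
L0 (leaves): [86, 81, 11, 9, 66, 28, 44, 79, 67, 37], target index=6
L1: h(86,81)=(86*31+81)%997=753 [pair 0] h(11,9)=(11*31+9)%997=350 [pair 1] h(66,28)=(66*31+28)%997=80 [pair 2] h(44,79)=(44*31+79)%997=446 [pair 3] h(67,37)=(67*31+37)%997=120 [pair 4] -> [753, 350, 80, 446, 120]
  Sibling for proof at L0: 79
L2: h(753,350)=(753*31+350)%997=762 [pair 0] h(80,446)=(80*31+446)%997=932 [pair 1] h(120,120)=(120*31+120)%997=849 [pair 2] -> [762, 932, 849]
  Sibling for proof at L1: 80
L3: h(762,932)=(762*31+932)%997=626 [pair 0] h(849,849)=(849*31+849)%997=249 [pair 1] -> [626, 249]
  Sibling for proof at L2: 762
L4: h(626,249)=(626*31+249)%997=712 [pair 0] -> [712]
  Sibling for proof at L3: 249
Root: 712
Proof path (sibling hashes from leaf to root): [79, 80, 762, 249]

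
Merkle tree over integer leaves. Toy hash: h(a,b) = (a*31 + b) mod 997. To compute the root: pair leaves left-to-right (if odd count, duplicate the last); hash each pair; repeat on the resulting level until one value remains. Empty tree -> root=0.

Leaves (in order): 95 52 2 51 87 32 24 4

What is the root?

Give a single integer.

Answer: 898

Derivation:
L0: [95, 52, 2, 51, 87, 32, 24, 4]
L1: h(95,52)=(95*31+52)%997=6 h(2,51)=(2*31+51)%997=113 h(87,32)=(87*31+32)%997=735 h(24,4)=(24*31+4)%997=748 -> [6, 113, 735, 748]
L2: h(6,113)=(6*31+113)%997=299 h(735,748)=(735*31+748)%997=602 -> [299, 602]
L3: h(299,602)=(299*31+602)%997=898 -> [898]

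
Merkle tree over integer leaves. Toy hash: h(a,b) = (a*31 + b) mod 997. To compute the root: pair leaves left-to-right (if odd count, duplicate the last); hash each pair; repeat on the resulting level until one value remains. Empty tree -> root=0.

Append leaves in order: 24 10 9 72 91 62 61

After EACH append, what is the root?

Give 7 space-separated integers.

Answer: 24 754 731 794 152 221 287

Derivation:
After append 24 (leaves=[24]):
  L0: [24]
  root=24
After append 10 (leaves=[24, 10]):
  L0: [24, 10]
  L1: h(24,10)=(24*31+10)%997=754 -> [754]
  root=754
After append 9 (leaves=[24, 10, 9]):
  L0: [24, 10, 9]
  L1: h(24,10)=(24*31+10)%997=754 h(9,9)=(9*31+9)%997=288 -> [754, 288]
  L2: h(754,288)=(754*31+288)%997=731 -> [731]
  root=731
After append 72 (leaves=[24, 10, 9, 72]):
  L0: [24, 10, 9, 72]
  L1: h(24,10)=(24*31+10)%997=754 h(9,72)=(9*31+72)%997=351 -> [754, 351]
  L2: h(754,351)=(754*31+351)%997=794 -> [794]
  root=794
After append 91 (leaves=[24, 10, 9, 72, 91]):
  L0: [24, 10, 9, 72, 91]
  L1: h(24,10)=(24*31+10)%997=754 h(9,72)=(9*31+72)%997=351 h(91,91)=(91*31+91)%997=918 -> [754, 351, 918]
  L2: h(754,351)=(754*31+351)%997=794 h(918,918)=(918*31+918)%997=463 -> [794, 463]
  L3: h(794,463)=(794*31+463)%997=152 -> [152]
  root=152
After append 62 (leaves=[24, 10, 9, 72, 91, 62]):
  L0: [24, 10, 9, 72, 91, 62]
  L1: h(24,10)=(24*31+10)%997=754 h(9,72)=(9*31+72)%997=351 h(91,62)=(91*31+62)%997=889 -> [754, 351, 889]
  L2: h(754,351)=(754*31+351)%997=794 h(889,889)=(889*31+889)%997=532 -> [794, 532]
  L3: h(794,532)=(794*31+532)%997=221 -> [221]
  root=221
After append 61 (leaves=[24, 10, 9, 72, 91, 62, 61]):
  L0: [24, 10, 9, 72, 91, 62, 61]
  L1: h(24,10)=(24*31+10)%997=754 h(9,72)=(9*31+72)%997=351 h(91,62)=(91*31+62)%997=889 h(61,61)=(61*31+61)%997=955 -> [754, 351, 889, 955]
  L2: h(754,351)=(754*31+351)%997=794 h(889,955)=(889*31+955)%997=598 -> [794, 598]
  L3: h(794,598)=(794*31+598)%997=287 -> [287]
  root=287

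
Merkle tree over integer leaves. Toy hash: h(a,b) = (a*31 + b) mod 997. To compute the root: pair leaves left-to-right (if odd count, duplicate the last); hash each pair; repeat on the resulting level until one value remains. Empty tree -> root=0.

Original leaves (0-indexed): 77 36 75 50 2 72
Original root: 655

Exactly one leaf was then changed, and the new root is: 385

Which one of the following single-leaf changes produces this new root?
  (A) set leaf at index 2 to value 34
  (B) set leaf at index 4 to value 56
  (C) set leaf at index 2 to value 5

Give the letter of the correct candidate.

Original leaves: [77, 36, 75, 50, 2, 72]
Target new root: 385
Try each candidate change and compute the resulting root:
Candidate A: set leaf[2] = 34 -> leaves = [77, 36, 34, 50, 2, 72]
  L0: [77, 36, 34, 50, 2, 72]
  L1: h(77,36)=(77*31+36)%997=429 h(34,50)=(34*31+50)%997=107 h(2,72)=(2*31+72)%997=134 -> [429, 107, 134]
  L2: h(429,107)=(429*31+107)%997=445 h(134,134)=(134*31+134)%997=300 -> [445, 300]
  L3: h(445,300)=(445*31+300)%997=137 -> [137]
  root = 137 != target 385
Candidate B: set leaf[4] = 56 -> leaves = [77, 36, 75, 50, 56, 72]
  L0: [77, 36, 75, 50, 56, 72]
  L1: h(77,36)=(77*31+36)%997=429 h(75,50)=(75*31+50)%997=381 h(56,72)=(56*31+72)%997=811 -> [429, 381, 811]
  L2: h(429,381)=(429*31+381)%997=719 h(811,811)=(811*31+811)%997=30 -> [719, 30]
  L3: h(719,30)=(719*31+30)%997=385 -> [385]
  root = 385 == target 385  ** MATCH **
Candidate C: set leaf[2] = 5 -> leaves = [77, 36, 5, 50, 2, 72]
  L0: [77, 36, 5, 50, 2, 72]
  L1: h(77,36)=(77*31+36)%997=429 h(5,50)=(5*31+50)%997=205 h(2,72)=(2*31+72)%997=134 -> [429, 205, 134]
  L2: h(429,205)=(429*31+205)%997=543 h(134,134)=(134*31+134)%997=300 -> [543, 300]
  L3: h(543,300)=(543*31+300)%997=184 -> [184]
  root = 184 != target 385
Candidate B produces the target root.

Answer: B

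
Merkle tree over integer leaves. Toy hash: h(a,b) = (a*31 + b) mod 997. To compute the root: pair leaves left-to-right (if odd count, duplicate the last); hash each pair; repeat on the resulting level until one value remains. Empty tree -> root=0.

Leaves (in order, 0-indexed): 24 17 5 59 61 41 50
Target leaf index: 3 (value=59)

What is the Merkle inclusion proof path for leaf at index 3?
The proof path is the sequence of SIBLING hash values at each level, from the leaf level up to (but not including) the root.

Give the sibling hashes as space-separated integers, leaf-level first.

Answer: 5 761 675

Derivation:
L0 (leaves): [24, 17, 5, 59, 61, 41, 50], target index=3
L1: h(24,17)=(24*31+17)%997=761 [pair 0] h(5,59)=(5*31+59)%997=214 [pair 1] h(61,41)=(61*31+41)%997=935 [pair 2] h(50,50)=(50*31+50)%997=603 [pair 3] -> [761, 214, 935, 603]
  Sibling for proof at L0: 5
L2: h(761,214)=(761*31+214)%997=874 [pair 0] h(935,603)=(935*31+603)%997=675 [pair 1] -> [874, 675]
  Sibling for proof at L1: 761
L3: h(874,675)=(874*31+675)%997=850 [pair 0] -> [850]
  Sibling for proof at L2: 675
Root: 850
Proof path (sibling hashes from leaf to root): [5, 761, 675]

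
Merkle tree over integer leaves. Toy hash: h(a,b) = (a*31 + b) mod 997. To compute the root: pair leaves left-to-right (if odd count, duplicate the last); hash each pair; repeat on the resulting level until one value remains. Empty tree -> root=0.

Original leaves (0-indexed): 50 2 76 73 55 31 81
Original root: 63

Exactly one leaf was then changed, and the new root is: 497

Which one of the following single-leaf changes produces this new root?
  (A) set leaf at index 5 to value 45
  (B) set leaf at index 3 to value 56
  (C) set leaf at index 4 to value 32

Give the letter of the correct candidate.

Answer: A

Derivation:
Original leaves: [50, 2, 76, 73, 55, 31, 81]
Target new root: 497
Try each candidate change and compute the resulting root:
Candidate A: set leaf[5] = 45 -> leaves = [50, 2, 76, 73, 55, 45, 81]
  L0: [50, 2, 76, 73, 55, 45, 81]
  L1: h(50,2)=(50*31+2)%997=555 h(76,73)=(76*31+73)%997=435 h(55,45)=(55*31+45)%997=753 h(81,81)=(81*31+81)%997=598 -> [555, 435, 753, 598]
  L2: h(555,435)=(555*31+435)%997=691 h(753,598)=(753*31+598)%997=13 -> [691, 13]
  L3: h(691,13)=(691*31+13)%997=497 -> [497]
  root = 497 == target 497  ** MATCH **
Candidate B: set leaf[3] = 56 -> leaves = [50, 2, 76, 56, 55, 31, 81]
  L0: [50, 2, 76, 56, 55, 31, 81]
  L1: h(50,2)=(50*31+2)%997=555 h(76,56)=(76*31+56)%997=418 h(55,31)=(55*31+31)%997=739 h(81,81)=(81*31+81)%997=598 -> [555, 418, 739, 598]
  L2: h(555,418)=(555*31+418)%997=674 h(739,598)=(739*31+598)%997=576 -> [674, 576]
  L3: h(674,576)=(674*31+576)%997=533 -> [533]
  root = 533 != target 497
Candidate C: set leaf[4] = 32 -> leaves = [50, 2, 76, 73, 32, 31, 81]
  L0: [50, 2, 76, 73, 32, 31, 81]
  L1: h(50,2)=(50*31+2)%997=555 h(76,73)=(76*31+73)%997=435 h(32,31)=(32*31+31)%997=26 h(81,81)=(81*31+81)%997=598 -> [555, 435, 26, 598]
  L2: h(555,435)=(555*31+435)%997=691 h(26,598)=(26*31+598)%997=407 -> [691, 407]
  L3: h(691,407)=(691*31+407)%997=891 -> [891]
  root = 891 != target 497
Candidate A produces the target root.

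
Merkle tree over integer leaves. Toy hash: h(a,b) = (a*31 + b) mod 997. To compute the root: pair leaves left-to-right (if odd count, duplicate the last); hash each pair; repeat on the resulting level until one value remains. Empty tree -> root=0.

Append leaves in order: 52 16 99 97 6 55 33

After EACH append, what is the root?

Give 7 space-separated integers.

Answer: 52 631 795 793 817 391 209

Derivation:
After append 52 (leaves=[52]):
  L0: [52]
  root=52
After append 16 (leaves=[52, 16]):
  L0: [52, 16]
  L1: h(52,16)=(52*31+16)%997=631 -> [631]
  root=631
After append 99 (leaves=[52, 16, 99]):
  L0: [52, 16, 99]
  L1: h(52,16)=(52*31+16)%997=631 h(99,99)=(99*31+99)%997=177 -> [631, 177]
  L2: h(631,177)=(631*31+177)%997=795 -> [795]
  root=795
After append 97 (leaves=[52, 16, 99, 97]):
  L0: [52, 16, 99, 97]
  L1: h(52,16)=(52*31+16)%997=631 h(99,97)=(99*31+97)%997=175 -> [631, 175]
  L2: h(631,175)=(631*31+175)%997=793 -> [793]
  root=793
After append 6 (leaves=[52, 16, 99, 97, 6]):
  L0: [52, 16, 99, 97, 6]
  L1: h(52,16)=(52*31+16)%997=631 h(99,97)=(99*31+97)%997=175 h(6,6)=(6*31+6)%997=192 -> [631, 175, 192]
  L2: h(631,175)=(631*31+175)%997=793 h(192,192)=(192*31+192)%997=162 -> [793, 162]
  L3: h(793,162)=(793*31+162)%997=817 -> [817]
  root=817
After append 55 (leaves=[52, 16, 99, 97, 6, 55]):
  L0: [52, 16, 99, 97, 6, 55]
  L1: h(52,16)=(52*31+16)%997=631 h(99,97)=(99*31+97)%997=175 h(6,55)=(6*31+55)%997=241 -> [631, 175, 241]
  L2: h(631,175)=(631*31+175)%997=793 h(241,241)=(241*31+241)%997=733 -> [793, 733]
  L3: h(793,733)=(793*31+733)%997=391 -> [391]
  root=391
After append 33 (leaves=[52, 16, 99, 97, 6, 55, 33]):
  L0: [52, 16, 99, 97, 6, 55, 33]
  L1: h(52,16)=(52*31+16)%997=631 h(99,97)=(99*31+97)%997=175 h(6,55)=(6*31+55)%997=241 h(33,33)=(33*31+33)%997=59 -> [631, 175, 241, 59]
  L2: h(631,175)=(631*31+175)%997=793 h(241,59)=(241*31+59)%997=551 -> [793, 551]
  L3: h(793,551)=(793*31+551)%997=209 -> [209]
  root=209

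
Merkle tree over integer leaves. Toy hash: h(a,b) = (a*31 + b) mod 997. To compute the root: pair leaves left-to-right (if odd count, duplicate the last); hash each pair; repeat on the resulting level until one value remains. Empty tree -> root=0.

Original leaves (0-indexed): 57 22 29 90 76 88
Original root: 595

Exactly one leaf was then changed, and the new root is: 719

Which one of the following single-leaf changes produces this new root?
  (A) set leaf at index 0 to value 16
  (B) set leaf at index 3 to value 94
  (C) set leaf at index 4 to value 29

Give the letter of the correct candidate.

Original leaves: [57, 22, 29, 90, 76, 88]
Target new root: 719
Try each candidate change and compute the resulting root:
Candidate A: set leaf[0] = 16 -> leaves = [16, 22, 29, 90, 76, 88]
  L0: [16, 22, 29, 90, 76, 88]
  L1: h(16,22)=(16*31+22)%997=518 h(29,90)=(29*31+90)%997=989 h(76,88)=(76*31+88)%997=450 -> [518, 989, 450]
  L2: h(518,989)=(518*31+989)%997=98 h(450,450)=(450*31+450)%997=442 -> [98, 442]
  L3: h(98,442)=(98*31+442)%997=489 -> [489]
  root = 489 != target 719
Candidate B: set leaf[3] = 94 -> leaves = [57, 22, 29, 94, 76, 88]
  L0: [57, 22, 29, 94, 76, 88]
  L1: h(57,22)=(57*31+22)%997=792 h(29,94)=(29*31+94)%997=993 h(76,88)=(76*31+88)%997=450 -> [792, 993, 450]
  L2: h(792,993)=(792*31+993)%997=620 h(450,450)=(450*31+450)%997=442 -> [620, 442]
  L3: h(620,442)=(620*31+442)%997=719 -> [719]
  root = 719 == target 719  ** MATCH **
Candidate C: set leaf[4] = 29 -> leaves = [57, 22, 29, 90, 29, 88]
  L0: [57, 22, 29, 90, 29, 88]
  L1: h(57,22)=(57*31+22)%997=792 h(29,90)=(29*31+90)%997=989 h(29,88)=(29*31+88)%997=987 -> [792, 989, 987]
  L2: h(792,989)=(792*31+989)%997=616 h(987,987)=(987*31+987)%997=677 -> [616, 677]
  L3: h(616,677)=(616*31+677)%997=830 -> [830]
  root = 830 != target 719
Candidate B produces the target root.

Answer: B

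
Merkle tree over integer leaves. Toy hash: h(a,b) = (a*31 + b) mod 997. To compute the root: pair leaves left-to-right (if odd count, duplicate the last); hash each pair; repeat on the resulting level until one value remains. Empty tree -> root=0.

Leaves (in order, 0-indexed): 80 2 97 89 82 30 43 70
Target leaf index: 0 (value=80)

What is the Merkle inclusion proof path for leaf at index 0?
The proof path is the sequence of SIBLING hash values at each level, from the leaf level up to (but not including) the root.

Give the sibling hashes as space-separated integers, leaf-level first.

L0 (leaves): [80, 2, 97, 89, 82, 30, 43, 70], target index=0
L1: h(80,2)=(80*31+2)%997=488 [pair 0] h(97,89)=(97*31+89)%997=105 [pair 1] h(82,30)=(82*31+30)%997=578 [pair 2] h(43,70)=(43*31+70)%997=406 [pair 3] -> [488, 105, 578, 406]
  Sibling for proof at L0: 2
L2: h(488,105)=(488*31+105)%997=278 [pair 0] h(578,406)=(578*31+406)%997=378 [pair 1] -> [278, 378]
  Sibling for proof at L1: 105
L3: h(278,378)=(278*31+378)%997=23 [pair 0] -> [23]
  Sibling for proof at L2: 378
Root: 23
Proof path (sibling hashes from leaf to root): [2, 105, 378]

Answer: 2 105 378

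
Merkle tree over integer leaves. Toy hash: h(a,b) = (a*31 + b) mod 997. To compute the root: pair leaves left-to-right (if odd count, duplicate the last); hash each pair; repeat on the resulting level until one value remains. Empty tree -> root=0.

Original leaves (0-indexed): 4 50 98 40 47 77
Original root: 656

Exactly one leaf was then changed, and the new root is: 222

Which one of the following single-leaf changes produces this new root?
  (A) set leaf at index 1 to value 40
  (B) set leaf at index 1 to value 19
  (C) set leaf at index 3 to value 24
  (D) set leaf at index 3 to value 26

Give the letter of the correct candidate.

Original leaves: [4, 50, 98, 40, 47, 77]
Target new root: 222
Try each candidate change and compute the resulting root:
Candidate A: set leaf[1] = 40 -> leaves = [4, 40, 98, 40, 47, 77]
  L0: [4, 40, 98, 40, 47, 77]
  L1: h(4,40)=(4*31+40)%997=164 h(98,40)=(98*31+40)%997=87 h(47,77)=(47*31+77)%997=537 -> [164, 87, 537]
  L2: h(164,87)=(164*31+87)%997=186 h(537,537)=(537*31+537)%997=235 -> [186, 235]
  L3: h(186,235)=(186*31+235)%997=19 -> [19]
  root = 19 != target 222
Candidate B: set leaf[1] = 19 -> leaves = [4, 19, 98, 40, 47, 77]
  L0: [4, 19, 98, 40, 47, 77]
  L1: h(4,19)=(4*31+19)%997=143 h(98,40)=(98*31+40)%997=87 h(47,77)=(47*31+77)%997=537 -> [143, 87, 537]
  L2: h(143,87)=(143*31+87)%997=532 h(537,537)=(537*31+537)%997=235 -> [532, 235]
  L3: h(532,235)=(532*31+235)%997=775 -> [775]
  root = 775 != target 222
Candidate C: set leaf[3] = 24 -> leaves = [4, 50, 98, 24, 47, 77]
  L0: [4, 50, 98, 24, 47, 77]
  L1: h(4,50)=(4*31+50)%997=174 h(98,24)=(98*31+24)%997=71 h(47,77)=(47*31+77)%997=537 -> [174, 71, 537]
  L2: h(174,71)=(174*31+71)%997=480 h(537,537)=(537*31+537)%997=235 -> [480, 235]
  L3: h(480,235)=(480*31+235)%997=160 -> [160]
  root = 160 != target 222
Candidate D: set leaf[3] = 26 -> leaves = [4, 50, 98, 26, 47, 77]
  L0: [4, 50, 98, 26, 47, 77]
  L1: h(4,50)=(4*31+50)%997=174 h(98,26)=(98*31+26)%997=73 h(47,77)=(47*31+77)%997=537 -> [174, 73, 537]
  L2: h(174,73)=(174*31+73)%997=482 h(537,537)=(537*31+537)%997=235 -> [482, 235]
  L3: h(482,235)=(482*31+235)%997=222 -> [222]
  root = 222 == target 222  ** MATCH **
Candidate D produces the target root.

Answer: D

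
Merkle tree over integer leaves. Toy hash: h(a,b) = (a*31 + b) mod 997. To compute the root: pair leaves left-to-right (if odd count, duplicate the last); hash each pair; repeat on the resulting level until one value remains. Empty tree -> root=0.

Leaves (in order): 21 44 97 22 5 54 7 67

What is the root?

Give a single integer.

L0: [21, 44, 97, 22, 5, 54, 7, 67]
L1: h(21,44)=(21*31+44)%997=695 h(97,22)=(97*31+22)%997=38 h(5,54)=(5*31+54)%997=209 h(7,67)=(7*31+67)%997=284 -> [695, 38, 209, 284]
L2: h(695,38)=(695*31+38)%997=646 h(209,284)=(209*31+284)%997=781 -> [646, 781]
L3: h(646,781)=(646*31+781)%997=867 -> [867]

Answer: 867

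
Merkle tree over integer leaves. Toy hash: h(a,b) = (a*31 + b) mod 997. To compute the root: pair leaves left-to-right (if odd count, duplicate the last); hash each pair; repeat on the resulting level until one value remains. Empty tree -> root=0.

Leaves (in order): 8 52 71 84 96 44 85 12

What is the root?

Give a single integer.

Answer: 770

Derivation:
L0: [8, 52, 71, 84, 96, 44, 85, 12]
L1: h(8,52)=(8*31+52)%997=300 h(71,84)=(71*31+84)%997=291 h(96,44)=(96*31+44)%997=29 h(85,12)=(85*31+12)%997=653 -> [300, 291, 29, 653]
L2: h(300,291)=(300*31+291)%997=618 h(29,653)=(29*31+653)%997=555 -> [618, 555]
L3: h(618,555)=(618*31+555)%997=770 -> [770]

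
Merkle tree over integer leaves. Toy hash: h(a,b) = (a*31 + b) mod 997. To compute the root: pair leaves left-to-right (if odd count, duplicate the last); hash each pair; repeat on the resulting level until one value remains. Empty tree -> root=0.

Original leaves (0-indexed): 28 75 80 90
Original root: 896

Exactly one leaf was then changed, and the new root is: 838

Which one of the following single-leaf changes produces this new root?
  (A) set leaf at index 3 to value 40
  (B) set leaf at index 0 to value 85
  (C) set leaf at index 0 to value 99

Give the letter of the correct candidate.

Original leaves: [28, 75, 80, 90]
Target new root: 838
Try each candidate change and compute the resulting root:
Candidate A: set leaf[3] = 40 -> leaves = [28, 75, 80, 40]
  L0: [28, 75, 80, 40]
  L1: h(28,75)=(28*31+75)%997=943 h(80,40)=(80*31+40)%997=526 -> [943, 526]
  L2: h(943,526)=(943*31+526)%997=846 -> [846]
  root = 846 != target 838
Candidate B: set leaf[0] = 85 -> leaves = [85, 75, 80, 90]
  L0: [85, 75, 80, 90]
  L1: h(85,75)=(85*31+75)%997=716 h(80,90)=(80*31+90)%997=576 -> [716, 576]
  L2: h(716,576)=(716*31+576)%997=838 -> [838]
  root = 838 == target 838  ** MATCH **
Candidate C: set leaf[0] = 99 -> leaves = [99, 75, 80, 90]
  L0: [99, 75, 80, 90]
  L1: h(99,75)=(99*31+75)%997=153 h(80,90)=(80*31+90)%997=576 -> [153, 576]
  L2: h(153,576)=(153*31+576)%997=334 -> [334]
  root = 334 != target 838
Candidate B produces the target root.

Answer: B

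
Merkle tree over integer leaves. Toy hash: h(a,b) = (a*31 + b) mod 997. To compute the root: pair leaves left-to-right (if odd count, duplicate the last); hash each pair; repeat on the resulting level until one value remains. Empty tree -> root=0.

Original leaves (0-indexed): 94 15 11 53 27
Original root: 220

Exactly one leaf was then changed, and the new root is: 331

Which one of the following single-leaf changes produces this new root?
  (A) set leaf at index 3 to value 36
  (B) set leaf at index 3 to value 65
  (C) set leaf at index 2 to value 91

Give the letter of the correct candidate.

Answer: C

Derivation:
Original leaves: [94, 15, 11, 53, 27]
Target new root: 331
Try each candidate change and compute the resulting root:
Candidate A: set leaf[3] = 36 -> leaves = [94, 15, 11, 36, 27]
  L0: [94, 15, 11, 36, 27]
  L1: h(94,15)=(94*31+15)%997=935 h(11,36)=(11*31+36)%997=377 h(27,27)=(27*31+27)%997=864 -> [935, 377, 864]
  L2: h(935,377)=(935*31+377)%997=449 h(864,864)=(864*31+864)%997=729 -> [449, 729]
  L3: h(449,729)=(449*31+729)%997=690 -> [690]
  root = 690 != target 331
Candidate B: set leaf[3] = 65 -> leaves = [94, 15, 11, 65, 27]
  L0: [94, 15, 11, 65, 27]
  L1: h(94,15)=(94*31+15)%997=935 h(11,65)=(11*31+65)%997=406 h(27,27)=(27*31+27)%997=864 -> [935, 406, 864]
  L2: h(935,406)=(935*31+406)%997=478 h(864,864)=(864*31+864)%997=729 -> [478, 729]
  L3: h(478,729)=(478*31+729)%997=592 -> [592]
  root = 592 != target 331
Candidate C: set leaf[2] = 91 -> leaves = [94, 15, 91, 53, 27]
  L0: [94, 15, 91, 53, 27]
  L1: h(94,15)=(94*31+15)%997=935 h(91,53)=(91*31+53)%997=880 h(27,27)=(27*31+27)%997=864 -> [935, 880, 864]
  L2: h(935,880)=(935*31+880)%997=952 h(864,864)=(864*31+864)%997=729 -> [952, 729]
  L3: h(952,729)=(952*31+729)%997=331 -> [331]
  root = 331 == target 331  ** MATCH **
Candidate C produces the target root.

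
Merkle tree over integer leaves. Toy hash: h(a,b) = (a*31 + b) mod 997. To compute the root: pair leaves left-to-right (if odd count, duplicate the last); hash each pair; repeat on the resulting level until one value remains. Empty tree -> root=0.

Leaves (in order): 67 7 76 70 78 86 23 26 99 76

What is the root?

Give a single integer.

Answer: 391

Derivation:
L0: [67, 7, 76, 70, 78, 86, 23, 26, 99, 76]
L1: h(67,7)=(67*31+7)%997=90 h(76,70)=(76*31+70)%997=432 h(78,86)=(78*31+86)%997=510 h(23,26)=(23*31+26)%997=739 h(99,76)=(99*31+76)%997=154 -> [90, 432, 510, 739, 154]
L2: h(90,432)=(90*31+432)%997=231 h(510,739)=(510*31+739)%997=597 h(154,154)=(154*31+154)%997=940 -> [231, 597, 940]
L3: h(231,597)=(231*31+597)%997=779 h(940,940)=(940*31+940)%997=170 -> [779, 170]
L4: h(779,170)=(779*31+170)%997=391 -> [391]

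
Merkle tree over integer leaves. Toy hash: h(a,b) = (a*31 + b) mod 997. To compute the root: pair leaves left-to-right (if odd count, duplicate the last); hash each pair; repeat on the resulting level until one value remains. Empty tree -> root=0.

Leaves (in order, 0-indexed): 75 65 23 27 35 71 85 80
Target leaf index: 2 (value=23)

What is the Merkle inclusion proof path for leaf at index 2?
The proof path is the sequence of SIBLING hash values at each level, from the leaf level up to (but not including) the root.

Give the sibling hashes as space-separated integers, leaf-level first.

Answer: 27 396 665

Derivation:
L0 (leaves): [75, 65, 23, 27, 35, 71, 85, 80], target index=2
L1: h(75,65)=(75*31+65)%997=396 [pair 0] h(23,27)=(23*31+27)%997=740 [pair 1] h(35,71)=(35*31+71)%997=159 [pair 2] h(85,80)=(85*31+80)%997=721 [pair 3] -> [396, 740, 159, 721]
  Sibling for proof at L0: 27
L2: h(396,740)=(396*31+740)%997=55 [pair 0] h(159,721)=(159*31+721)%997=665 [pair 1] -> [55, 665]
  Sibling for proof at L1: 396
L3: h(55,665)=(55*31+665)%997=376 [pair 0] -> [376]
  Sibling for proof at L2: 665
Root: 376
Proof path (sibling hashes from leaf to root): [27, 396, 665]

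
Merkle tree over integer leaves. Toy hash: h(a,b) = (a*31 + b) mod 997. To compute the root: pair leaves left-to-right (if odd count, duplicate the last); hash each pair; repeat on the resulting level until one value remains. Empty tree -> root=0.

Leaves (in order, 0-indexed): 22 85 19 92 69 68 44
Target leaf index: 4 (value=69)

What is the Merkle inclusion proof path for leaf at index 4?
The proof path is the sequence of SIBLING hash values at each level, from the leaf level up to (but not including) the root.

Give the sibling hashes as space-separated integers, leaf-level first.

Answer: 68 411 530

Derivation:
L0 (leaves): [22, 85, 19, 92, 69, 68, 44], target index=4
L1: h(22,85)=(22*31+85)%997=767 [pair 0] h(19,92)=(19*31+92)%997=681 [pair 1] h(69,68)=(69*31+68)%997=213 [pair 2] h(44,44)=(44*31+44)%997=411 [pair 3] -> [767, 681, 213, 411]
  Sibling for proof at L0: 68
L2: h(767,681)=(767*31+681)%997=530 [pair 0] h(213,411)=(213*31+411)%997=35 [pair 1] -> [530, 35]
  Sibling for proof at L1: 411
L3: h(530,35)=(530*31+35)%997=513 [pair 0] -> [513]
  Sibling for proof at L2: 530
Root: 513
Proof path (sibling hashes from leaf to root): [68, 411, 530]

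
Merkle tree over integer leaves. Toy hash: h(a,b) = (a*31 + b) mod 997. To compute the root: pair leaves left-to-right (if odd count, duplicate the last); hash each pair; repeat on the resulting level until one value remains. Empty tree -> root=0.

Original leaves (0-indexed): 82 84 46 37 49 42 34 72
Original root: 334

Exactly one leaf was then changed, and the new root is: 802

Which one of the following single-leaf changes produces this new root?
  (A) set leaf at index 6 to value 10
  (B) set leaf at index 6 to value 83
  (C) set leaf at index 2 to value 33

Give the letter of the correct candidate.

Answer: C

Derivation:
Original leaves: [82, 84, 46, 37, 49, 42, 34, 72]
Target new root: 802
Try each candidate change and compute the resulting root:
Candidate A: set leaf[6] = 10 -> leaves = [82, 84, 46, 37, 49, 42, 10, 72]
  L0: [82, 84, 46, 37, 49, 42, 10, 72]
  L1: h(82,84)=(82*31+84)%997=632 h(46,37)=(46*31+37)%997=466 h(49,42)=(49*31+42)%997=564 h(10,72)=(10*31+72)%997=382 -> [632, 466, 564, 382]
  L2: h(632,466)=(632*31+466)%997=118 h(564,382)=(564*31+382)%997=917 -> [118, 917]
  L3: h(118,917)=(118*31+917)%997=587 -> [587]
  root = 587 != target 802
Candidate B: set leaf[6] = 83 -> leaves = [82, 84, 46, 37, 49, 42, 83, 72]
  L0: [82, 84, 46, 37, 49, 42, 83, 72]
  L1: h(82,84)=(82*31+84)%997=632 h(46,37)=(46*31+37)%997=466 h(49,42)=(49*31+42)%997=564 h(83,72)=(83*31+72)%997=651 -> [632, 466, 564, 651]
  L2: h(632,466)=(632*31+466)%997=118 h(564,651)=(564*31+651)%997=189 -> [118, 189]
  L3: h(118,189)=(118*31+189)%997=856 -> [856]
  root = 856 != target 802
Candidate C: set leaf[2] = 33 -> leaves = [82, 84, 33, 37, 49, 42, 34, 72]
  L0: [82, 84, 33, 37, 49, 42, 34, 72]
  L1: h(82,84)=(82*31+84)%997=632 h(33,37)=(33*31+37)%997=63 h(49,42)=(49*31+42)%997=564 h(34,72)=(34*31+72)%997=129 -> [632, 63, 564, 129]
  L2: h(632,63)=(632*31+63)%997=712 h(564,129)=(564*31+129)%997=664 -> [712, 664]
  L3: h(712,664)=(712*31+664)%997=802 -> [802]
  root = 802 == target 802  ** MATCH **
Candidate C produces the target root.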